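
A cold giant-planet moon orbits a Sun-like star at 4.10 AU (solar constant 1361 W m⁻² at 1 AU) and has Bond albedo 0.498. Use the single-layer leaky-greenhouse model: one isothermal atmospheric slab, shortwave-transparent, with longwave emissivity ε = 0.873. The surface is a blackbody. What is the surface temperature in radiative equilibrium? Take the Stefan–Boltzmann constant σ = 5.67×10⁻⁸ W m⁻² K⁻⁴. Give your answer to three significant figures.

134 K

Irradiance scales as 1/d², so S = 1361 W m⁻² × (1/4.10)² = 80.96 W m⁻².
At the top of the atmosphere, σT_e⁴ = S(1−α)/4 = 10.16 W m⁻², giving T_e = 115.7 K.
The surface balance (absorbed SW + ε·downward IR = σT_s⁴) with T_a⁴ = T_s⁴/2 reduces to T_s = T_e·[2/(2−ε)]^¼ = 133.5 K.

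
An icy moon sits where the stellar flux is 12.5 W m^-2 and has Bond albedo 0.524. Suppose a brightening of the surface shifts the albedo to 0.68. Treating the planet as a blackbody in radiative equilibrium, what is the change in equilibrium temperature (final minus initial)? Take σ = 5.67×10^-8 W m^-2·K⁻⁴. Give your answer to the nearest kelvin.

-7 K

Initial: T₁ = [S(1−0.524)/(4σ)]^(1/4) = 71.57 K.
After:  T₂ = [12.50·0.32/(4σ)]^(1/4) = 64.80 K.
Change: 64.80 − 71.57 = -6.764 K.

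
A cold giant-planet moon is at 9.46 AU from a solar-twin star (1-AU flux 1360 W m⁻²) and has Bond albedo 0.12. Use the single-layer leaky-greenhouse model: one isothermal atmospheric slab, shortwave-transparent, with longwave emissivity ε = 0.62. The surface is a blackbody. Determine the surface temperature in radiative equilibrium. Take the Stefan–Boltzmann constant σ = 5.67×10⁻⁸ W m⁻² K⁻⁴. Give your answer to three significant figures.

Flux at the orbit: S = 1360/(9.46)² = 15.20 W m⁻².
At the top of the atmosphere, σT_e⁴ = S(1−α)/4 = 3.343 W m⁻², giving T_e = 87.63 K.
For a single slab of emissivity ε, T_s⁴ = 2T_e⁴/(2−ε); thus T_s = 87.63·(1.449)^(1/4) = 96.15 K.

96.1 K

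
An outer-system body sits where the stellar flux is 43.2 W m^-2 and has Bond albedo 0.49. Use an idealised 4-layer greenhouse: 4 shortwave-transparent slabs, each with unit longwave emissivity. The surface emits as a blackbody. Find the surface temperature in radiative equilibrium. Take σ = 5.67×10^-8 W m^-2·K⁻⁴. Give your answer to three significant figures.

148 kelvin

Top-of-atmosphere balance: σT_e⁴ = S(1−α)/4 = 5.508 W m^-2 → T_e = 99.28 K.
For an N-layer opaque stack, T_s⁴ = (N+1)T_e⁴, hence T_s = (5)^(1/4)×99.28 K = 148.5 K.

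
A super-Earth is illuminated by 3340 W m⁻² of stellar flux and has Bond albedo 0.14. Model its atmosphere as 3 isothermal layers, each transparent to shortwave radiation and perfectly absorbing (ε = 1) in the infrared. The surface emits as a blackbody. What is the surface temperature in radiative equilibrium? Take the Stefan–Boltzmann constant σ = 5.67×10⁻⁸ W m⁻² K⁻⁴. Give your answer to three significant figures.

474 kelvin

The effective emission temperature is T_e = [S(1−α)/(4σ)]^¼ = 335.5 K.
With N = 3 opaque layers, T_s = (N+1)^(1/4)·T_e = 4^(1/4)·335.5 = 474.4 K.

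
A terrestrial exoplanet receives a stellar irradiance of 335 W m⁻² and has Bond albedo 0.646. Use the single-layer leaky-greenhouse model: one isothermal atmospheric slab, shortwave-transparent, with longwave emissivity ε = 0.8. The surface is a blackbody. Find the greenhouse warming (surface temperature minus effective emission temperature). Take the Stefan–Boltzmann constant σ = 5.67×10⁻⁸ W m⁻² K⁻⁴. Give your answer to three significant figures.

At the top of the atmosphere, σT_e⁴ = S(1−α)/4 = 29.65 W m⁻², giving T_e = 151.2 K.
The surface balance (absorbed SW + ε·downward IR = σT_s⁴) with T_a⁴ = T_s⁴/2 reduces to T_s = T_e·[2/(2−ε)]^¼ = 171.8 K.
Greenhouse warming: T_s − T_e = 20.60 K.

20.6 K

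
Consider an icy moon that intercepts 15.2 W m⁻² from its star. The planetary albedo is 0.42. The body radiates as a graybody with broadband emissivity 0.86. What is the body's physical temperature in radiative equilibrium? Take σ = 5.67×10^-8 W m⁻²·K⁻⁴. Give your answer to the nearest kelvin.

82 K

Averaging over the sphere, the absorbed flux is S(1−α)/4 = 2.204 W m⁻².
Radiative balance εσT⁴ = 2.204 gives T = [2.204/(0.86·σ)]^(1/4) = 81.99 K.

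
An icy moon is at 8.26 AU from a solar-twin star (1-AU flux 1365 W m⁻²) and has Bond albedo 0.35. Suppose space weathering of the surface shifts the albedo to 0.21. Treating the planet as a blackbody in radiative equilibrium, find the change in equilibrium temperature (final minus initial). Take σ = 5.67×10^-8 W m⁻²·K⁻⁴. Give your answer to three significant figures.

4.35 K

Flux at the orbit: S = 1365/(8.26)² = 20.01 W m⁻².
Before: T₁ = [20.01·0.65/(4σ)]^(1/4) = 87.02 K.
Final:   T₂ = [S(1−0.21)/(4σ)]^(1/4) = 91.37 K.
Change: 91.37 − 87.02 = 4.349 K.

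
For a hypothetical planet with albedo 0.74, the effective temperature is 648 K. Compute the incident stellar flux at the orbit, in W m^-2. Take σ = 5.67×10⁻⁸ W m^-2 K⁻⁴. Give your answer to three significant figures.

From S(1−α)/4 = σT⁴: S = 4σT⁴/(1−α).
The emitted flux is σT⁴ = 9997 W m^-2.
So S = 4×9997/(1−0.74) = 1.538×10^5 W m^-2.

1.54×10^5 W m^-2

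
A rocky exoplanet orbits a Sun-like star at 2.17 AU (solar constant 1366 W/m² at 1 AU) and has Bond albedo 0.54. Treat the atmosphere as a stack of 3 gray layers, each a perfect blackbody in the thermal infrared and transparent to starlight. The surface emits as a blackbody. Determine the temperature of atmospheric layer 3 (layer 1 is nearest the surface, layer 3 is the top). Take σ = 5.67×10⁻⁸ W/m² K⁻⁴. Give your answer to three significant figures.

156 K

Flux at the orbit: S = 1366/(2.17)² = 290.1 W/m².
Top-of-atmosphere balance: σT_e⁴ = S(1−α)/4 = 33.36 W/m² → T_e = 155.7 K.
The net upward flux σT_e⁴ is constant between every pair of levels, so T_k⁴ = (N+1−k)T_e⁴.
T_3 = (1)^(1/4)·155.7 = 155.7 K.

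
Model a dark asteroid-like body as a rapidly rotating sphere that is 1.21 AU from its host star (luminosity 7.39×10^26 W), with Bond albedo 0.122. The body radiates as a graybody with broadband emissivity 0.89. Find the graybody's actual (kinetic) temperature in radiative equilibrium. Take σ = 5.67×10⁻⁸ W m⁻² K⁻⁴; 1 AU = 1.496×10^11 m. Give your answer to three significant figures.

297 K

Orbital distance: d = 1.21 AU = 1.810×10^11 m.
Flux at the orbit: S = L/(4πd²) = 7.39×10^26/(4π·(1.81×10^11)²) = 1795 W m⁻².
The planet absorbs (1−α)S over its disc πR² and re-emits over 4πR², so the mean absorbed flux is (1−0.122)·1795/4 = 393.9 W m⁻².
Radiative balance εσT⁴ = 393.9 gives T = [393.9/(0.89·σ)]^(1/4) = 297.2 K.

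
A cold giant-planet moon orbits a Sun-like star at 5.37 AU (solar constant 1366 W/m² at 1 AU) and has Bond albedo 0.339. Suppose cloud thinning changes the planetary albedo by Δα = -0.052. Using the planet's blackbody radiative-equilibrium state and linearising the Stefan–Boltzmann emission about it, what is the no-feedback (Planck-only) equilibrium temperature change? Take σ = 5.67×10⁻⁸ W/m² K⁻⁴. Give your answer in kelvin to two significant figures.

Flux at the orbit: S = 1366/(5.37)² = 47.37 W/m².
Unperturbed T_e = [47.37·(1−0.339)/(4σ)]^¼ = 108.4 K.
ΔF = −(S/4)Δα = −(47.37/4)×(-0.052) = 0.6158 W/m².
Linearising σT⁴ gives d(σT⁴)/dT = 4σT_e³ = 0.2889 W/m² per K.
Hence the no-feedback warming is ΔF/(4σT_e³) = 2.13 K.

2.1 kelvin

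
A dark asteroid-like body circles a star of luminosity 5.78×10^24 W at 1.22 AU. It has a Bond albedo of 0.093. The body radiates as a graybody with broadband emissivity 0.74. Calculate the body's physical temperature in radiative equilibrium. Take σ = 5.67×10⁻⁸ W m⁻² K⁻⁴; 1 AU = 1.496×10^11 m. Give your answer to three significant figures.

92.9 K

d = 1.22 × 1.496×10^11 m = 1.825×10^11 m.
Spreading L over a sphere of radius d: S = 5.78×10^24/(4π·1.83×10^11²) = 13.81 W m⁻².
Averaging over the sphere, the absorbed flux is S(1−α)/4 = 3.131 W m⁻².
Radiative balance εσT⁴ = 3.131 gives T = [3.131/(0.74·σ)]^(1/4) = 92.94 K.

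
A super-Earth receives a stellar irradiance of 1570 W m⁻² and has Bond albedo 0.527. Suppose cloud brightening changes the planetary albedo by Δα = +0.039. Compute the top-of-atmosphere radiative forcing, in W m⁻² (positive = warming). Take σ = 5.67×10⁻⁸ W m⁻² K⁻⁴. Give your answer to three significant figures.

ΔF = −(S/4)Δα = −(1570/4)×(+0.039) = -15.31 W m⁻².

-15.3 W m⁻²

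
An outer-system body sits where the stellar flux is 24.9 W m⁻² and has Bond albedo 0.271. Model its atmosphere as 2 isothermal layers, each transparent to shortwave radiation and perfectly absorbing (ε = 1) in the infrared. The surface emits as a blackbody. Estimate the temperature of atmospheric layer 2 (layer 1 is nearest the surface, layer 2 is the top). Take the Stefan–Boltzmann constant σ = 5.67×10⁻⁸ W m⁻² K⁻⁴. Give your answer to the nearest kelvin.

OLR = S(1−α)/4 = 4.538 W m⁻²; the top layer radiates at T_e = 94.58 K.
The net upward flux σT_e⁴ is constant between every pair of levels, so T_k⁴ = (N+1−k)T_e⁴.
With k = 2: T_2 = (2+1−2)^¼·94.58 K = 94.58 K.

95 K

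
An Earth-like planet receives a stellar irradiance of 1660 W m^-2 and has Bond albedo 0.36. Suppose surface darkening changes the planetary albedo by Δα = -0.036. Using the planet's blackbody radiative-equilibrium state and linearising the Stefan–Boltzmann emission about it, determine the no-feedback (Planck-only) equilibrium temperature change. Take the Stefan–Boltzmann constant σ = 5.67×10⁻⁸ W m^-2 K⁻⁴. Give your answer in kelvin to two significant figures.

3.7 K

Reference equilibrium: T_e = [S(1−α)/(4σ)]^(1/4) = 261.6 K.
The change in absorbed flux is Δ[S(1−α)/4] = −SΔα/4 = 14.94 W m^-2.
Planck response: λ_P = 4σT_e³ = 4·5.67×10⁻⁸·(261.6)³ = 4.061 W m^-2/K.
Hence the no-feedback warming is ΔF/(4σT_e³) = 3.68 K.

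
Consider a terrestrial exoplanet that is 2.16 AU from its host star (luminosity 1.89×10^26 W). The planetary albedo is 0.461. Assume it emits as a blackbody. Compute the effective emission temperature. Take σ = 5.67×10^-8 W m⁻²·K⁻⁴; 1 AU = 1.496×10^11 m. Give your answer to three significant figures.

136 kelvin

Orbital distance: d = 2.16 AU = 3.231×10^11 m.
Flux at the orbit: S = L/(4πd²) = 1.89×10^26/(4π·(3.23×10^11)²) = 144.0 W m⁻².
Absorbed flux (global mean): S(1−α)/4 = 144.0·0.539/4 = 19.41 W m⁻².
Set σT⁴ = 19.41 → T = (19.41/σ)^(1/4) = 136.0 K.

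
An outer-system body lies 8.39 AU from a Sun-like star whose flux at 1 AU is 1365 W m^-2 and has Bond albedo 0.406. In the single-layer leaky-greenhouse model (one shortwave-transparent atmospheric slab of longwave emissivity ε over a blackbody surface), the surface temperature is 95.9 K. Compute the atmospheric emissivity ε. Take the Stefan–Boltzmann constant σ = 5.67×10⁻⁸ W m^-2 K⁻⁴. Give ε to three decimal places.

0.799

By the inverse-square law, S = 1365/8.39² = 19.39 W m^-2.
Effective temperature: T_e = [S(1−α)/(4σ)]^(1/4) = 84.42 K.
T_s⁴ = T_e⁴·2/(2−ε) → ε = 2 − 2(T_e/T_s)⁴ = 2 − 2·(84.42/95.9)⁴ = 0.7991.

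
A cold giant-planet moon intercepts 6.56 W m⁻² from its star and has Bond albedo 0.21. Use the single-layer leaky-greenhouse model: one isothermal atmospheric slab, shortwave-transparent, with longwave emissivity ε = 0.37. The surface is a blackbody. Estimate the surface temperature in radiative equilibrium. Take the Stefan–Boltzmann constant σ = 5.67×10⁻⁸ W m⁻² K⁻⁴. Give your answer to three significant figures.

The planet radiates to space at T_e = [S(1−α)/(4σ)]^(1/4) = 69.14 K.
The surface balance (absorbed SW + ε·downward IR = σT_s⁴) with T_a⁴ = T_s⁴/2 reduces to T_s = T_e·[2/(2−ε)]^¼ = 72.77 K.

72.8 kelvin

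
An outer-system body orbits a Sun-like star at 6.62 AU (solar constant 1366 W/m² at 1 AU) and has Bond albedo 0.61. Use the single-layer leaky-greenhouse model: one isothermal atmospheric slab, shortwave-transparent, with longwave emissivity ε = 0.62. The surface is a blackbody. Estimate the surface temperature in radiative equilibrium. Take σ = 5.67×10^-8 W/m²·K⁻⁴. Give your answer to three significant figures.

Flux at the orbit: S = 1366/(6.62)² = 31.17 W/m².
At the top of the atmosphere, σT_e⁴ = S(1−α)/4 = 3.039 W/m², giving T_e = 85.56 K.
For a single slab of emissivity ε, T_s⁴ = 2T_e⁴/(2−ε); thus T_s = 85.56·(1.449)^(1/4) = 93.88 K.

93.9 kelvin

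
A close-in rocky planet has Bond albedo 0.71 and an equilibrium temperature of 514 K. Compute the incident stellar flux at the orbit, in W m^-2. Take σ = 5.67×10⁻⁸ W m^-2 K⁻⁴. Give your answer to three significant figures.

54600 W m^-2

From S(1−α)/4 = σT⁴: S = 4σT⁴/(1−α).
σT⁴ = 5.67×10⁻⁸·(514)⁴ = 3958 W m^-2.
S = 4·3958/0.29 = 54590 W m^-2.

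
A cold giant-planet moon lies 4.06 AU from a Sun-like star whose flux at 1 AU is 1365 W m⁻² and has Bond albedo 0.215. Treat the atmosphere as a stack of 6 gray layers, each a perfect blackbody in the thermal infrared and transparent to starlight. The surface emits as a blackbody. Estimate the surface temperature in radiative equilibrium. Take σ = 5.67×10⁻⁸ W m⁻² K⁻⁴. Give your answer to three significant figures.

Flux at the orbit: S = 1365/(4.06)² = 82.81 W m⁻².
OLR = S(1−α)/4 = 16.25 W m⁻²; the top layer radiates at T_e = 130.1 K.
Layer-by-layer balance gives σT_s⁴ = (N+1)σT_e⁴, so T_s = 7^¼·130.1 = 211.6 K.

212 K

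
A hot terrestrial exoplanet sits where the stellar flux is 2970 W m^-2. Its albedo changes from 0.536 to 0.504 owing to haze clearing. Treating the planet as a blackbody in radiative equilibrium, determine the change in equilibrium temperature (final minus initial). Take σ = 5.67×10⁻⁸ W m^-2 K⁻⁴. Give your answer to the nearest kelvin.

5 K

With α = 0.536, T₁ = 279.2 K.
With α = 0.504, T₂ = 283.9 K.
ΔT = T₂ − T₁ = 4.694 K.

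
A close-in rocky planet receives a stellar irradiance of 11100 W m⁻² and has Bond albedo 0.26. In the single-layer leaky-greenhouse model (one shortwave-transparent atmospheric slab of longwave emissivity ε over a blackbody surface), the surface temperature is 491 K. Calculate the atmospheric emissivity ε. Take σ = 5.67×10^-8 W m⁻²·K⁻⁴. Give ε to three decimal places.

First, T_e = [11100·(1−0.26)/(4σ)]^(1/4) = 436.2 K.
Since (2−ε)/2 = (T_e/T_s)⁴ = 0.6231, ε = 0.7537.

0.754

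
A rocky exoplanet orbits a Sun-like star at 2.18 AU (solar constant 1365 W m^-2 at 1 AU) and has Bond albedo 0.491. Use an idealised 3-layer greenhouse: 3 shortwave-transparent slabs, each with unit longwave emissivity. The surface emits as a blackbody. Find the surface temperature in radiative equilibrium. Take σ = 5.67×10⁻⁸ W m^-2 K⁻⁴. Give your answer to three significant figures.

225 kelvin

Irradiance scales as 1/d², so S = 1365 W m^-2 × (1/2.18)² = 287.2 W m^-2.
The effective emission temperature is T_e = [S(1−α)/(4σ)]^¼ = 159.3 K.
With N = 3 opaque layers, T_s = (N+1)^(1/4)·T_e = 4^(1/4)·159.3 = 225.3 K.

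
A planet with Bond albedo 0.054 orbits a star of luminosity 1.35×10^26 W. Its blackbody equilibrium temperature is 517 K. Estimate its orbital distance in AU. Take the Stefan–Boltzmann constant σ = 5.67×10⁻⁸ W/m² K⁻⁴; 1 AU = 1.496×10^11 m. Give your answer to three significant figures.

0.167 AU

The flux needed for this T is 4σT⁴/(1−0.054) = 17130 W/m².
Then d = [L/(4πS)]^(1/2) = 2.504×10^10 m, i.e. 0.1674 AU.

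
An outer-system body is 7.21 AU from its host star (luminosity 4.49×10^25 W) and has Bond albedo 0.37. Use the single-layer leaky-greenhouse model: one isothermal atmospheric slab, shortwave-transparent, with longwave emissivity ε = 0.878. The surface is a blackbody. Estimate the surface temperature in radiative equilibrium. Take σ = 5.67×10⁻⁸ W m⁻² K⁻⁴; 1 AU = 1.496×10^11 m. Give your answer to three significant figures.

d = 7.21 × 1.496×10^11 m = 1.079×10^12 m.
S = L/(4πd²) = 3.071 W m⁻².
Effective emission temperature (TOA balance): σT_e⁴ = S(1−α)/4 = 0.4837 W m⁻² → T_e = 54.04 K.
The surface balance (absorbed SW + ε·downward IR = σT_s⁴) with T_a⁴ = T_s⁴/2 reduces to T_s = T_e·[2/(2−ε)]^¼ = 62.45 K.

62.4 kelvin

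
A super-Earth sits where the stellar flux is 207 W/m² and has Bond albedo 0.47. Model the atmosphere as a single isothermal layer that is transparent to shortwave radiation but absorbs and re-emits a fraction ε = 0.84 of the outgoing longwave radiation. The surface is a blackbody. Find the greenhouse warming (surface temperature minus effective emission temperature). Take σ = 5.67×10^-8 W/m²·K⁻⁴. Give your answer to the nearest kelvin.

22 kelvin

The planet radiates to space at T_e = [S(1−α)/(4σ)]^(1/4) = 148.3 K.
For a single slab of emissivity ε, T_s⁴ = 2T_e⁴/(2−ε); thus T_s = 148.3·(1.724)^(1/4) = 169.9 K.
T_s − T_e = 169.9 − 148.3 = 21.64 K.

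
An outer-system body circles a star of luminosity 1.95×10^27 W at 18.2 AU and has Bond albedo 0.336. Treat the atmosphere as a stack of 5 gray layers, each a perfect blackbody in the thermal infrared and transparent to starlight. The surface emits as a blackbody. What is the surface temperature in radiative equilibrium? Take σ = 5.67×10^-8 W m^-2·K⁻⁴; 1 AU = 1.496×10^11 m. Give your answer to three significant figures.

d = 18.2 × 1.496×10^11 m = 2.723×10^12 m.
S = L/(4πd²) = 20.93 W m^-2.
Top-of-atmosphere balance: σT_e⁴ = S(1−α)/4 = 3.475 W m^-2 → T_e = 88.48 K.
For an N-layer opaque stack, T_s⁴ = (N+1)T_e⁴, hence T_s = (6)^(1/4)×88.48 K = 138.5 K.

138 K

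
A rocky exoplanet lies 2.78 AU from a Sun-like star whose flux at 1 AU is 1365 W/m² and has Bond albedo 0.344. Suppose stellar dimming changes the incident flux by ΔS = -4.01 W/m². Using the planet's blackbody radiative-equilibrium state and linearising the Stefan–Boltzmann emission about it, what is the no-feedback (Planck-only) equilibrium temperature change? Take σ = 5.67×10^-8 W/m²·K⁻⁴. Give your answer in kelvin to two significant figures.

Irradiance scales as 1/d², so S = 1365 W/m² × (1/2.78)² = 176.6 W/m².
The baseline emission temperature is T_e = 150.3 K.
TOA radiative forcing: ΔF = (1−α)ΔS/4 = 0.656·(-4.01)/4 = -0.6576 W/m².
The Planck feedback parameter is 4σT_e³ = 0.7707 W/m²/K.
Hence the no-feedback warming is ΔF/(4σT_e³) = -0.853 K.

-0.85 kelvin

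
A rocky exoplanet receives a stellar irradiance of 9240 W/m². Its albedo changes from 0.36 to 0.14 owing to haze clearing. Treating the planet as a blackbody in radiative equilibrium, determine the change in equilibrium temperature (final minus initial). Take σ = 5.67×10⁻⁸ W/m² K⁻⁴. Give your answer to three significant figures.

Before: T₁ = [9240·0.64/(4σ)]^(1/4) = 401.8 K.
After:  T₂ = [9240·0.86/(4σ)]^(1/4) = 432.6 K.
Change: 432.6 − 401.8 = 30.81 K.

30.8 kelvin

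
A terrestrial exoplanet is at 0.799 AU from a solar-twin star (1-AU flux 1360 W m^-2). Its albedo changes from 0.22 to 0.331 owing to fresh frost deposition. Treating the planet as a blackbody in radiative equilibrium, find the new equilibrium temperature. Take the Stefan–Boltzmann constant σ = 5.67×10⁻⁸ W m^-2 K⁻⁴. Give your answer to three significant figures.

Flux at the orbit: S = 1360/(0.799)² = 2130 W m^-2.
T₂ = [S(1−α₂)/(4σ)]^(1/4) = [2130·0.669/(4σ)]^(1/4) = 281.6 K.

282 K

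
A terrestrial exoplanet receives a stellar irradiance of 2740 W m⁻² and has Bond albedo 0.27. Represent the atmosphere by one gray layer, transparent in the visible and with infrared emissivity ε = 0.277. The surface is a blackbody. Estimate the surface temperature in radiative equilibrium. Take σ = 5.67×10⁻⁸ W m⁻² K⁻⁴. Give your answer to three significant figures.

Effective emission temperature (TOA balance): σT_e⁴ = S(1−α)/4 = 500.1 W m⁻² → T_e = 306.4 K.
For a single slab of emissivity ε, T_s⁴ = 2T_e⁴/(2−ε); thus T_s = 306.4·(1.161)^(1/4) = 318.1 K.

318 kelvin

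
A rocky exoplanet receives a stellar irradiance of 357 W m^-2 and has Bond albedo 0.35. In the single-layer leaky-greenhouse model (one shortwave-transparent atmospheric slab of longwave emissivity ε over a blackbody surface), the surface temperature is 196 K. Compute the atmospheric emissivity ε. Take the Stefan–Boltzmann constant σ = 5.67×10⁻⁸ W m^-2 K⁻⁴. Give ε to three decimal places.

0.613

TOA balance gives T_e = 178.8 K.
Since (2−ε)/2 = (T_e/T_s)⁴ = 0.6933, ε = 0.6134.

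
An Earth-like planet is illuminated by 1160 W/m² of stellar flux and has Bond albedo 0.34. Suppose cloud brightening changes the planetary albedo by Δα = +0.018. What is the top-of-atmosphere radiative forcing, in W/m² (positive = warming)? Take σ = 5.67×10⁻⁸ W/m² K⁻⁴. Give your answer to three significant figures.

TOA radiative forcing: ΔF = −S·Δα/4 = −1160·(+0.018)/4 = -5.220 W/m².

-5.22 W/m²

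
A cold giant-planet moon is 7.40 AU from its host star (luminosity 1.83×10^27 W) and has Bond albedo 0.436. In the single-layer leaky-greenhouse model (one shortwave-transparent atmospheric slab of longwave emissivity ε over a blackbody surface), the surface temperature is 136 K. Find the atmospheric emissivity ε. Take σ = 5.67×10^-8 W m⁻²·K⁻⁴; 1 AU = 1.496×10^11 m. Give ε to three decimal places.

0.272

d = 7.40 × 1.496×10^11 m = 1.107×10^12 m.
Spreading L over a sphere of radius d: S = 1.83×10^27/(4π·1.11×10^12²) = 118.8 W m⁻².
TOA balance gives T_e = 131.1 K.
T_s⁴ = T_e⁴·2/(2−ε) → ε = 2 − 2(T_e/T_s)⁴ = 2 − 2·(131.1/136)⁴ = 0.2725.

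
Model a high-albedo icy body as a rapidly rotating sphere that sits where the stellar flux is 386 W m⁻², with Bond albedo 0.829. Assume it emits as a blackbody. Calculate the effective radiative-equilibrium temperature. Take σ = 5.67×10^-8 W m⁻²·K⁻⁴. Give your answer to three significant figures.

The planet absorbs (1−α)S over its disc πR² and re-emits over 4πR², so the mean absorbed flux is (1−0.829)·386.0/4 = 16.50 W m⁻².
Balancing against σT⁴: T = (16.50/5.67×10⁻⁸)^(1/4) = 130.6 K.

131 K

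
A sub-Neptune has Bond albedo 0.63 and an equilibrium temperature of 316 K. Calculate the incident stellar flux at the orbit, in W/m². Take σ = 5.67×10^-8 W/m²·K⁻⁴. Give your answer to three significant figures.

From S(1−α)/4 = σT⁴: S = 4σT⁴/(1−α).
The emitted flux is σT⁴ = 565.4 W/m².
So S = 4×565.4/(1−0.63) = 6112 W/m².

6110 W/m²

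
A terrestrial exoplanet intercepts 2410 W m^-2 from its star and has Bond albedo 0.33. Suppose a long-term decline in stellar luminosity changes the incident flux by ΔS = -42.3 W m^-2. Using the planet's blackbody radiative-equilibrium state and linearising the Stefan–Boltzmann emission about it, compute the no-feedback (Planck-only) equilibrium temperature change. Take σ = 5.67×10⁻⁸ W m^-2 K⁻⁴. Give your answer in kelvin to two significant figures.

Reference equilibrium: T_e = [S(1−α)/(4σ)]^(1/4) = 290.5 K.
ΔF = Δ[S(1−α)]/4 = (1−0.33)·-42.3/4 = -7.085 W m^-2.
Planck response: λ_P = 4σT_e³ = 4·5.67×10⁻⁸·(290.5)³ = 5.559 W m^-2/K.
ΔT₀ = ΔF/λ_P = -7.085/5.559 = -1.27 K.

-1.3 K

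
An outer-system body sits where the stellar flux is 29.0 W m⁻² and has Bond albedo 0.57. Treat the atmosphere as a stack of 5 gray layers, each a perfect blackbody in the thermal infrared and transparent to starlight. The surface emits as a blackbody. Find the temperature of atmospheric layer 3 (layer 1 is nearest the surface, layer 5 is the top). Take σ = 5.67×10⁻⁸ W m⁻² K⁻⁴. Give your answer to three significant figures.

113 kelvin

OLR = S(1−α)/4 = 3.118 W m⁻²; the top layer radiates at T_e = 86.11 K.
In the N-layer model, layer k (counted from the surface) has T_k = (N+1−k)^(1/4)·T_e.
T_3 = (3)^(1/4)·86.11 = 113.3 K.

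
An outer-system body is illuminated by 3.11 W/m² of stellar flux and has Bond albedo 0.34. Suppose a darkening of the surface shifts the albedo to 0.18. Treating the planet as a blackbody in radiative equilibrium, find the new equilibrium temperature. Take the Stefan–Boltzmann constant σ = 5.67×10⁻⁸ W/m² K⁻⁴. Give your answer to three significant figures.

New equilibrium: T₂ = [(1−0.18)·3.110/(4σ)]^(1/4) = 57.91 K.

57.9 kelvin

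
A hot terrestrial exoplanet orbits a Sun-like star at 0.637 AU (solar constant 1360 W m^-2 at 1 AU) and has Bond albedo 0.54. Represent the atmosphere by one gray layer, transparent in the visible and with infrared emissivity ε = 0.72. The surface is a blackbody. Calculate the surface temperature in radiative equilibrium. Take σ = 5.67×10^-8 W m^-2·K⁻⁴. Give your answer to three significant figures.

321 K

Irradiance scales as 1/d², so S = 1360 W m^-2 × (1/0.637)² = 3352 W m^-2.
The planet radiates to space at T_e = [S(1−α)/(4σ)]^(1/4) = 287.1 K.
For a single slab of emissivity ε, T_s⁴ = 2T_e⁴/(2−ε); thus T_s = 287.1·(1.562)^(1/4) = 321.0 K.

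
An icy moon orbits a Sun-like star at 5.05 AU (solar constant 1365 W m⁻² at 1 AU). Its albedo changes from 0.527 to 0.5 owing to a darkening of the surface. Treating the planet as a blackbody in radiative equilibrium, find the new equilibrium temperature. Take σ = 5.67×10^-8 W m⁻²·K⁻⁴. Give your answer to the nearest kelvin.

Irradiance scales as 1/d², so S = 1365 W m⁻² × (1/5.05)² = 53.52 W m⁻².
With the new albedo, S(1−α₂)/4 = 6.691 W m⁻², so T₂ = 104.2 K.

104 K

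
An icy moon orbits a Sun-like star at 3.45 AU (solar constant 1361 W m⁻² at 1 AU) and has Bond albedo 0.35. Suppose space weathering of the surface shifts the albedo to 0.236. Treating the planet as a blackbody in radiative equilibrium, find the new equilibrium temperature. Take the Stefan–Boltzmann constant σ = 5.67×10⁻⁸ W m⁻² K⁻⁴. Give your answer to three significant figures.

Irradiance scales as 1/d², so S = 1361 W m⁻² × (1/3.45)² = 114.3 W m⁻².
With the new albedo, S(1−α₂)/4 = 21.84 W m⁻², so T₂ = 140.1 K.

140 kelvin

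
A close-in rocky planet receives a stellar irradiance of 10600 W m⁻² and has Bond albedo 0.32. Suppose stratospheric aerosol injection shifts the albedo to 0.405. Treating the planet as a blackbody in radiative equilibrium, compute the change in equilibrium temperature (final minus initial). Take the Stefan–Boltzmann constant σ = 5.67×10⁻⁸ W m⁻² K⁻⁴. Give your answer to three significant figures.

-13.9 kelvin

With α = 0.32, T₁ = 422.2 K.
After:  T₂ = [10600·0.595/(4σ)]^(1/4) = 408.4 K.
ΔT = T₂ − T₁ = -13.86 K.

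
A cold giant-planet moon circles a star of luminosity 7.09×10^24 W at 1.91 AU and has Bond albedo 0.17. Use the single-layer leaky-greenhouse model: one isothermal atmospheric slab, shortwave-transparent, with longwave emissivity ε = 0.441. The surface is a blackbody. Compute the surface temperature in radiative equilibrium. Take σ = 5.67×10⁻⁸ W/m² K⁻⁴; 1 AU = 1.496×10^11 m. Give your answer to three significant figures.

75.5 K

d = 1.91 × 1.496×10^11 m = 2.857×10^11 m.
Spreading L over a sphere of radius d: S = 7.09×10^24/(4π·2.86×10^11²) = 6.910 W/m².
The planet radiates to space at T_e = [S(1−α)/(4σ)]^(1/4) = 70.91 K.
For a single slab of emissivity ε, T_s⁴ = 2T_e⁴/(2−ε); thus T_s = 70.91·(1.283)^(1/4) = 75.47 K.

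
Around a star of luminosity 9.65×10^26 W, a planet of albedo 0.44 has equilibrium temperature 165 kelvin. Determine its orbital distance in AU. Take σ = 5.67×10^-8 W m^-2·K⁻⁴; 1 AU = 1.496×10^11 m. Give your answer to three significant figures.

3.38 AU

The flux needed for this T is 4σT⁴/(1−0.44) = 300.2 W m^-2.
S = L/(4πd²) → d = √(L/4πS) = √(9.65×10^26/(4π·300.2)) = 5.058×10^11 m = 3.381 AU.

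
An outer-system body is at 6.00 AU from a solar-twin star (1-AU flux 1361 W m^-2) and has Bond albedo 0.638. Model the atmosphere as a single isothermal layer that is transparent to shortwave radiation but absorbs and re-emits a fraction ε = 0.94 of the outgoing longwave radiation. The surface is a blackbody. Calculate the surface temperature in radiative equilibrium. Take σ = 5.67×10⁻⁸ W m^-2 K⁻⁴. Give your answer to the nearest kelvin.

Irradiance scales as 1/d², so S = 1361 W m^-2 × (1/6.00)² = 37.81 W m^-2.
At the top of the atmosphere, σT_e⁴ = S(1−α)/4 = 3.421 W m^-2, giving T_e = 88.14 K.
Surface balance with a leaky layer gives σT_s⁴ = σT_e⁴·2/(2−ε), so T_s = T_e·[2/(2−0.94)]^(1/4) = 103.3 K.

103 K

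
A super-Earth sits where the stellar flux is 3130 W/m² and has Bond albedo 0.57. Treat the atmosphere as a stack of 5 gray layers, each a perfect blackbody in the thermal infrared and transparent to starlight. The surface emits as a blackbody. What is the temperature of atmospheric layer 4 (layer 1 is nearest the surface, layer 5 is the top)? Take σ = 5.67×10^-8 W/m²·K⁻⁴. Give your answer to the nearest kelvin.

330 kelvin

Top-of-atmosphere balance: σT_e⁴ = S(1−α)/4 = 336.5 W/m² → T_e = 277.6 K.
The net upward flux σT_e⁴ is constant between every pair of levels, so T_k⁴ = (N+1−k)T_e⁴.
T_4 = (2)^(1/4)·277.6 = 330.1 K.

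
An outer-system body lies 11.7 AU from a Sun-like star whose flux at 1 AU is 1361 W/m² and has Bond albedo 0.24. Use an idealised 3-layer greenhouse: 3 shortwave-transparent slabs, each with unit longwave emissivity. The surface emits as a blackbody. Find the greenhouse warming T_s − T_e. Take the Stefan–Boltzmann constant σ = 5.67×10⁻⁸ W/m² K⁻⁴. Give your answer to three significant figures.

31.5 kelvin

By the inverse-square law, S = 1361/11.7² = 9.942 W/m².
The effective emission temperature is T_e = [S(1−α)/(4σ)]^¼ = 75.97 K.
Surface: T_s = (4)^¼·T_e = 107.4 K.
So the greenhouse effect raises the surface by 107.4 − 75.97 = 31.47 K.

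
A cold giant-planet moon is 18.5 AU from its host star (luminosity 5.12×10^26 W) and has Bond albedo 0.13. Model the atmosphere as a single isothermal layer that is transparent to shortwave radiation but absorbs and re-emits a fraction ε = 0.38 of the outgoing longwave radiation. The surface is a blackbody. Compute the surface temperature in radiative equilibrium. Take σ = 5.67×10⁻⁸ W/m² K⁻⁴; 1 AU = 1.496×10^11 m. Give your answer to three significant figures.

70.8 K

d = 18.5 × 1.496×10^11 m = 2.768×10^12 m.
Flux at the orbit: S = L/(4πd²) = 5.12×10^26/(4π·(2.77×10^12)²) = 5.319 W/m².
Effective emission temperature (TOA balance): σT_e⁴ = S(1−α)/4 = 1.157 W/m² → T_e = 67.21 K.
Surface balance with a leaky layer gives σT_s⁴ = σT_e⁴·2/(2−ε), so T_s = T_e·[2/(2−0.38)]^(1/4) = 70.85 K.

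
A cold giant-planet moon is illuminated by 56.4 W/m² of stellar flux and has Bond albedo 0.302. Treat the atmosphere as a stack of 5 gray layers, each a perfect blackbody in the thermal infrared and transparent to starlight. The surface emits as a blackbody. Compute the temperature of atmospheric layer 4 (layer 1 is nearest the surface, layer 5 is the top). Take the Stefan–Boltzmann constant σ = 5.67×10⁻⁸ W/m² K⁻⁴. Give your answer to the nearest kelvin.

Top-of-atmosphere balance: σT_e⁴ = S(1−α)/4 = 9.842 W/m² → T_e = 114.8 K.
The net upward flux σT_e⁴ is constant between every pair of levels, so T_k⁴ = (N+1−k)T_e⁴.
T_4 = (2)^(1/4)·114.8 = 136.5 K.

136 kelvin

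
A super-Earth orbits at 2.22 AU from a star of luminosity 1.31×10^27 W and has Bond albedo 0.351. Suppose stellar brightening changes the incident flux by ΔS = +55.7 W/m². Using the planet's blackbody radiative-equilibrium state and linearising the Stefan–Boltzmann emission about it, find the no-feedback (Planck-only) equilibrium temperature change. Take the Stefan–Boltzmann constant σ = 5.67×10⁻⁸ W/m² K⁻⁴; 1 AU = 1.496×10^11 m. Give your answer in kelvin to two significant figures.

3.4 kelvin

d = 2.22 × 1.496×10^11 m = 3.321×10^11 m.
Flux at the orbit: S = L/(4πd²) = 1.31×10^27/(4π·(3.32×10^11)²) = 945.1 W/m².
Reference equilibrium: T_e = [S(1−α)/(4σ)]^(1/4) = 228.0 K.
Only a fraction (1−α) is absorbed and it's spread over 4πR², so ΔF = (1−α)ΔS/4 = 9.037 W/m².
The Planck feedback parameter is 4σT_e³ = 2.690 W/m²/K.
Hence the no-feedback warming is ΔF/(4σT_e³) = 3.36 K.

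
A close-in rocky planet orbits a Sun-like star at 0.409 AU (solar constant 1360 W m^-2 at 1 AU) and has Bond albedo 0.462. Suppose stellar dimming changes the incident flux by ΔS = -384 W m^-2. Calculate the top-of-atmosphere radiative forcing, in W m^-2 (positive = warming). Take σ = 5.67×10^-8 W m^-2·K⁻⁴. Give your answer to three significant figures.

-51.6 W m^-2

Flux at the orbit: S = 1360/(0.409)² = 8130 W m^-2.
Only a fraction (1−α) is absorbed and it's spread over 4πR², so ΔF = (1−α)ΔS/4 = -51.65 W m^-2.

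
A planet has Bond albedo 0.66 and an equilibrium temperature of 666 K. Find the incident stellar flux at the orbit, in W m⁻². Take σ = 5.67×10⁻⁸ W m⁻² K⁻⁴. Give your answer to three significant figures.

From S(1−α)/4 = σT⁴: S = 4σT⁴/(1−α).
The emitted flux is σT⁴ = 11160 W m⁻².
So S = 4×11160/(1−0.66) = 1.312×10^5 W m⁻².

1.31×10^5 W m⁻²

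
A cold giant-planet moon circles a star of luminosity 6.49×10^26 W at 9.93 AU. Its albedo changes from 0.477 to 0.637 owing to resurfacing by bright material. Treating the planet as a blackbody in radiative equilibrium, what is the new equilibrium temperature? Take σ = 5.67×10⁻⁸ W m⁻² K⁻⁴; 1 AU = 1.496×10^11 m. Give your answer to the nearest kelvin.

78 K

d = 9.93 × 1.496×10^11 m = 1.486×10^12 m.
Flux at the orbit: S = L/(4πd²) = 6.49×10^26/(4π·(1.49×10^12)²) = 23.40 W m⁻².
T₂ = [S(1−α₂)/(4σ)]^(1/4) = [23.40·0.363/(4σ)]^(1/4) = 78.23 K.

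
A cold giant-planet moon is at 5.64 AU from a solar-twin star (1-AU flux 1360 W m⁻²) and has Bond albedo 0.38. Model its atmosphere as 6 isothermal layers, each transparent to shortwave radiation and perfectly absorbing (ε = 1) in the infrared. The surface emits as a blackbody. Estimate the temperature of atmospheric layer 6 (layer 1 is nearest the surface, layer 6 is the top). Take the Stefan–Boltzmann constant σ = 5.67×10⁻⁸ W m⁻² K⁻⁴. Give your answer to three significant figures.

104 K

By the inverse-square law, S = 1360/5.64² = 42.75 W m⁻².
OLR = S(1−α)/4 = 6.627 W m⁻²; the top layer radiates at T_e = 104.0 K.
In the N-layer model, layer k (counted from the surface) has T_k = (N+1−k)^(1/4)·T_e.
T_6 = (1)^(1/4)·104.0 = 104.0 K.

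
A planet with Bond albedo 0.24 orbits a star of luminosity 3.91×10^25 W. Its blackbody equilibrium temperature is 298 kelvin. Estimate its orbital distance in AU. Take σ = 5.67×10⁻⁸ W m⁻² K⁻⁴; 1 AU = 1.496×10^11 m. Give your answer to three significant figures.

The flux needed for this T is 4σT⁴/(1−0.24) = 2353 W m⁻².
S = L/(4πd²) → d = √(L/4πS) = √(3.91×10^25/(4π·2353)) = 3.636×10^10 m = 0.2431 AU.

0.243 AU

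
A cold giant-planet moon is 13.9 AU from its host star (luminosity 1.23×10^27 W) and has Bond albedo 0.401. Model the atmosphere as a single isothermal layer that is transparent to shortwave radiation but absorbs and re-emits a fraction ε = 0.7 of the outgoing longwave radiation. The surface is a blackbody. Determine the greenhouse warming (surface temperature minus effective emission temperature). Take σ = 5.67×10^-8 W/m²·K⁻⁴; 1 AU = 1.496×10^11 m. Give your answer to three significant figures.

10.0 kelvin

Orbital distance: d = 13.9 AU = 2.079×10^12 m.
S = L/(4πd²) = 22.64 W/m².
The planet radiates to space at T_e = [S(1−α)/(4σ)]^(1/4) = 87.93 K.
For a single slab of emissivity ε, T_s⁴ = 2T_e⁴/(2−ε); thus T_s = 87.93·(1.538)^(1/4) = 97.93 K.
The atmosphere warms the surface by 9.999 K.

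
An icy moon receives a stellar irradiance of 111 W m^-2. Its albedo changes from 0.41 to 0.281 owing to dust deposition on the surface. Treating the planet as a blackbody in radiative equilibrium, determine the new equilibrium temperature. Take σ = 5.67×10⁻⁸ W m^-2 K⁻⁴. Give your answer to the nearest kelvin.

New equilibrium: T₂ = [(1−0.281)·111.0/(4σ)]^(1/4) = 137.0 K.

137 K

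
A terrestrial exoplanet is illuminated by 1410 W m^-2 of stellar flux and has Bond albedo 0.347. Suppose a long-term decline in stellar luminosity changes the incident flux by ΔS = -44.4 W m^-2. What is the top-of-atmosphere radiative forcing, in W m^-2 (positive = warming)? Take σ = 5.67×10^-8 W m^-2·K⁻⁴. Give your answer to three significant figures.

Only a fraction (1−α) is absorbed and it's spread over 4πR², so ΔF = (1−α)ΔS/4 = -7.248 W m^-2.

-7.25 W m^-2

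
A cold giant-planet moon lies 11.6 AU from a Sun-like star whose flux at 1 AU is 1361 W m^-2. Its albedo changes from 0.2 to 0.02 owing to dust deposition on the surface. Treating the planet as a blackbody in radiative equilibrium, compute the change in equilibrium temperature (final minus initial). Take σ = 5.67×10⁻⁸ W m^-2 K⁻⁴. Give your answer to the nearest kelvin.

Flux at the orbit: S = 1361/(11.6)² = 10.11 W m^-2.
Before: T₁ = [10.11·0.8/(4σ)]^(1/4) = 77.29 K.
With α = 0.02, T₂ = 81.31 K.
ΔT = T₂ − T₁ = 4.022 K.

4 K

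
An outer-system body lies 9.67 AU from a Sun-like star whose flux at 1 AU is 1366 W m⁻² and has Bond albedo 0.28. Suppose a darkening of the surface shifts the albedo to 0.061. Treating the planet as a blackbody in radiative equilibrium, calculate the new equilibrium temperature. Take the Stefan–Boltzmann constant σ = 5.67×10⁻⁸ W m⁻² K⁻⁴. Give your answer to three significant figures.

88.2 K

Irradiance scales as 1/d², so S = 1366 W m⁻² × (1/9.67)² = 14.61 W m⁻².
New equilibrium: T₂ = [(1−0.061)·14.61/(4σ)]^(1/4) = 88.19 K.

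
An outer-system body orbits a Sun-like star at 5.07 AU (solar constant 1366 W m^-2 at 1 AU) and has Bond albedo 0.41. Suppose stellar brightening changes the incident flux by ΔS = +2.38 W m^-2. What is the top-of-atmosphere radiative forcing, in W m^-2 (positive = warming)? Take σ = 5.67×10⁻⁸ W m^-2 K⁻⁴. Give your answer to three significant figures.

Irradiance scales as 1/d², so S = 1366 W m^-2 × (1/5.07)² = 53.14 W m^-2.
TOA radiative forcing: ΔF = (1−α)ΔS/4 = 0.59·(+2.38)/4 = 0.3511 W m^-2.

0.351 W m^-2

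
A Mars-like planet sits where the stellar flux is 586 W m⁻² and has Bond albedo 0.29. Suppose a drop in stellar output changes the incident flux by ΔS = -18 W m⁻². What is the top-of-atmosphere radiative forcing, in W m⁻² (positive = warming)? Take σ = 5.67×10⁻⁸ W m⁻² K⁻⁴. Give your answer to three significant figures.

-3.19 W m⁻²

ΔF = Δ[S(1−α)]/4 = (1−0.29)·-18/4 = -3.195 W m⁻².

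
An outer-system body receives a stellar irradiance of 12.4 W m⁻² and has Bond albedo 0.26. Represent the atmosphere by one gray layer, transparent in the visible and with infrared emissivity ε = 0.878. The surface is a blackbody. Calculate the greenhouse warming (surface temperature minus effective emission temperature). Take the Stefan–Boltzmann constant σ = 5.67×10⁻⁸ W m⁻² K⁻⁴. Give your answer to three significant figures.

12.4 kelvin

At the top of the atmosphere, σT_e⁴ = S(1−α)/4 = 2.294 W m⁻², giving T_e = 79.75 K.
Surface balance with a leaky layer gives σT_s⁴ = σT_e⁴·2/(2−ε), so T_s = T_e·[2/(2−0.878)]^(1/4) = 92.15 K.
T_s − T_e = 92.15 − 79.75 = 12.40 K.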